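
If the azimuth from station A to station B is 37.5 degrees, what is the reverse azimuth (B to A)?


back azimuth = (37.5 + 180) mod 360 = 217.5 degrees

217.5 degrees


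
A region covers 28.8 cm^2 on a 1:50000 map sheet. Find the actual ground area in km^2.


ground_area = 28.8 * (50000/100)^2 = 7200000.0 m^2 = 7.2 km^2

7.2 km^2


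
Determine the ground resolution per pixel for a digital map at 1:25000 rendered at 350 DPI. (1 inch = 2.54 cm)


pixel_cm = 2.54 / 350 ≈ 0.007257 cm
ground = pixel_cm * 25000 / 100 = 2.54 * 25000 / (350 * 100) = 63500 / 35000 ≈ 1.81 m

1.81 m


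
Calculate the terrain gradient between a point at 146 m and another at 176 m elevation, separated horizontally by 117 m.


gradient = (176 - 146) / 117 = 30 / 117 = 0.2564

0.2564


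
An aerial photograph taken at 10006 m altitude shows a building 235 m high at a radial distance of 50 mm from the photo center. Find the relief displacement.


d = h * r / H = 235 * 50 / 10006 = 1.17 mm

1.17 mm


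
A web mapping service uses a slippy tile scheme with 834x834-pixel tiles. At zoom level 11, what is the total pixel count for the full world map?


tiles per axis = 2^11 = 2048
total tiles = 2048^2 = 4194304
pixels per axis = 2048 * 834 = 1708032
total pixels = 1708032^2 = 2917373313024

2917373313024 pixels


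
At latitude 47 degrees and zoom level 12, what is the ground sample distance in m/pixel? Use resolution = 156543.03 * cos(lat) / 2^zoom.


res = 156543.03 * cos(47) / 2^12 = 156543.03 * 0.68199836 / 4096 = 26.06 m/pixel

26.06 m/pixel


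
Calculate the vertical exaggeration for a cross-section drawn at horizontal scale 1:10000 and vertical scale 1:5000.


VE = horizontal_scale / vertical_scale = 10000 / 5000 = 2.0

2.0x


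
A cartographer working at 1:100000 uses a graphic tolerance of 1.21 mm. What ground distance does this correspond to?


ground = 1.21 mm * 100000 / 1000 = 121.0 m

121.0 m


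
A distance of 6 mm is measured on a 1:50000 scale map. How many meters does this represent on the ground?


ground = 6 mm * 50000 / 1000 = 300.0 m

300.0 m


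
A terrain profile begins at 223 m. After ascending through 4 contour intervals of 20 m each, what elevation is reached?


elevation = 223 + 4 * 20 = 303 m

303 m


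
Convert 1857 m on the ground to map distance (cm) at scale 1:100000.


map_cm = 1857 * 100 / 100000 = 1.857 cm ≈ 1.86 cm

1.86 cm


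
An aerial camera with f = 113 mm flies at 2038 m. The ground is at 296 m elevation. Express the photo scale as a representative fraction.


scale = f / (H - h) = 113 mm / 1742 m = 113 / 1742000 = 1:15416

1:15416


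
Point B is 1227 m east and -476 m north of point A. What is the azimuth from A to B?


az = atan2(1227, -476) = 111.2 deg
adjusted to 0-360: 111.2 degrees

111.2 degrees


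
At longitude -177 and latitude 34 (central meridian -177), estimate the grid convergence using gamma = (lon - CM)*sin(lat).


gamma = (-177 - -177) * sin(34) = 0 * 0.559193 = 0.0 degrees

0.0 degrees


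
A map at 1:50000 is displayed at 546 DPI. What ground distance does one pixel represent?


pixel_cm = 2.54 / 546 ≈ 0.004652 cm
ground = pixel_cm * 50000 / 100 = 2.54 * 50000 / (546 * 100) = 127000 / 54600 ≈ 2.33 m

2.33 m


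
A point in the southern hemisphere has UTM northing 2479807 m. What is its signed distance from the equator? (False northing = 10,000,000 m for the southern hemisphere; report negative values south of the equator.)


For southern: actual = 2479807 - 10000000 = -7520193 m

-7520193 m


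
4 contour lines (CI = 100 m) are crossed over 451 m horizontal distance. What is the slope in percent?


elevation change = 4 * 100 = 400 m
slope = 400 / 451 * 100 = 88.7%

88.7%


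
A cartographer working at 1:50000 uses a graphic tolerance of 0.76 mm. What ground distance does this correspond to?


ground = 0.76 mm * 50000 / 1000 = 38.0 m

38.0 m


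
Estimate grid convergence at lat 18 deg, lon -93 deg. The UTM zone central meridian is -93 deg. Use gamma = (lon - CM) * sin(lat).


gamma = (-93 - -93) * sin(18) = 0 * 0.309017 = 0.0 degrees

0.0 degrees


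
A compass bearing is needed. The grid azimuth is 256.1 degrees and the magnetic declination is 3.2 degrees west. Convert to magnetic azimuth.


magnetic azimuth = grid azimuth - declination (east +ve)
mag_az = 256.1 - -3.2 = 259.3 degrees

259.3 degrees


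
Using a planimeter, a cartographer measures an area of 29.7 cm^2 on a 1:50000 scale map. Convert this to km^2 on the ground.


ground_area = 29.7 * (50000/100)^2 = 7425000.0 m^2 = 7.425 km^2

7.425 km^2


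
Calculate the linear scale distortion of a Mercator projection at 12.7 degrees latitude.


SF = 1 / cos(12.7) = 1 / 0.975535 = 1.025

1.025


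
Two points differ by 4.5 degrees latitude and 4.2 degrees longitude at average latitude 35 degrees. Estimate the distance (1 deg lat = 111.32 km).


dlat_km = 4.5 * 111.32 = 500.94
dlon_km = 4.2 * 111.32 * cos(35) ≈ 382.99
dist = sqrt(500.94^2 + 382.99^2) ≈ 630.6 km

630.6 km


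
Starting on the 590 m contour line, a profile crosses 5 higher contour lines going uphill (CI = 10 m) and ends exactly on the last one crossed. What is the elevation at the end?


elevation = 590 + 5 * 10 = 640 m

640 m


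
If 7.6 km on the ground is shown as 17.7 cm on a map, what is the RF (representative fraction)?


ground = 7.6 km = 760000 cm; RF denominator = ground / map = 760000 / 17.7 ≈ 42938; RF = 1:42938

1:42938


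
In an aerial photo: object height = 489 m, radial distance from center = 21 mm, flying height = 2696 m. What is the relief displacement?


d = h * r / H = 489 * 21 / 2696 = 3.81 mm

3.81 mm


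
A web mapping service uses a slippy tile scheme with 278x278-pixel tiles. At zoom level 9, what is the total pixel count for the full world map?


tiles per axis = 2^9 = 512
total tiles = 512^2 = 262144
pixels per axis = 512 * 278 = 142336
total pixels = 142336^2 = 20259536896

20259536896 pixels


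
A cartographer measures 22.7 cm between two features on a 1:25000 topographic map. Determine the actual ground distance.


ground = 22.7 cm * 25000 / 100 = 5675.0 m = 5.675 km

5.675 km


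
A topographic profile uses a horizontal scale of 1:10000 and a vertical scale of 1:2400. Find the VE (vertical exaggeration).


VE = horizontal_scale / vertical_scale = 10000 / 2400 ≈ 4.2

4.2x


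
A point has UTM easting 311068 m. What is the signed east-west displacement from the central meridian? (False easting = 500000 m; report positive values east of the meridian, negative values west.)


displacement = 311068 - 500000 = -188932 m

-188932 m


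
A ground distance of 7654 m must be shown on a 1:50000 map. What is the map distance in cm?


map_cm = 7654 * 100 / 50000 = 15.308 cm ≈ 15.31 cm

15.31 cm


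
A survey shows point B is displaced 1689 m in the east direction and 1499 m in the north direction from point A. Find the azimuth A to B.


az = atan2(1689, 1499) = 48.4 deg
adjusted to 0-360: 48.4 degrees

48.4 degrees


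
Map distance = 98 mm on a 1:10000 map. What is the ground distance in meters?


ground = 98 mm * 10000 / 1000 = 980.0 m

980.0 m


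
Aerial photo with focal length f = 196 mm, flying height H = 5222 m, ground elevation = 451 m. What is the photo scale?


scale = f / (H - h) = 196 mm / 4771 m = 196 / 4771000 = 1:24342

1:24342


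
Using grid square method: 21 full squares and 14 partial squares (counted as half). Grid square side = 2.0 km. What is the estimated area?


effective squares = 21 + 14 * 0.5 = 28.0
area = 28.0 * 4.0 = 112.0 km^2

112.0 km^2


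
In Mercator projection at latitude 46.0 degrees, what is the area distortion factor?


area_distortion = 1/cos^2(46.0) = 2.072

2.072


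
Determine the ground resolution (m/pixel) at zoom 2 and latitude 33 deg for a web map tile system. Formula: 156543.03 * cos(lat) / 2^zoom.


res = 156543.03 * cos(33) / 2^2 = 156543.03 * 0.83867057 / 4 = 32822.01 m/pixel

32822.01 m/pixel


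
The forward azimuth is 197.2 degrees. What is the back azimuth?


back azimuth = (197.2 + 180) mod 360 = 17.2 degrees

17.2 degrees


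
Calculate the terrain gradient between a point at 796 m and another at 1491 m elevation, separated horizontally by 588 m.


gradient = (1491 - 796) / 588 = 695 / 588 = 1.182

1.182


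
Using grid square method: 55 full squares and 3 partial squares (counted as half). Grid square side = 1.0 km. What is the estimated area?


effective squares = 55 + 3 * 0.5 = 56.5
area = 56.5 * 1.0 = 56.5 km^2

56.5 km^2


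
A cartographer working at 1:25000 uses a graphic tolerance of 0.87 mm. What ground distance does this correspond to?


ground = 0.87 mm * 25000 / 1000 = 21.75 m

21.75 m


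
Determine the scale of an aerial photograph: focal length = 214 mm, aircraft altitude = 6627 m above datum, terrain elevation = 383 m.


scale = f / (H - h) = 214 mm / 6244 m = 214 / 6244000 = 1:29178

1:29178


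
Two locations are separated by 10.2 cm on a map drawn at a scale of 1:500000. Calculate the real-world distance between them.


ground = 10.2 cm * 500000 / 100 = 51000.0 m = 51.0 km

51.0 km


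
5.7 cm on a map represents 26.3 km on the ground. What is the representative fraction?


ground = 26.3 km = 2630000 cm; RF denominator = ground / map = 2630000 / 5.7 ≈ 461404; RF = 1:461404

1:461404


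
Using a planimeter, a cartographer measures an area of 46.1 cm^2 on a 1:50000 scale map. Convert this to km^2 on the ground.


ground_area = 46.1 * (50000/100)^2 = 11525000.0 m^2 = 11.525 km^2

11.525 km^2


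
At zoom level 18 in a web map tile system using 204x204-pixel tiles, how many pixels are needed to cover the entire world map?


tiles per axis = 2^18 = 262144
total tiles = 262144^2 = 68719476736
pixels per axis = 262144 * 204 = 53477376
total pixels = 53477376^2 = 2859829743845376

2859829743845376 pixels


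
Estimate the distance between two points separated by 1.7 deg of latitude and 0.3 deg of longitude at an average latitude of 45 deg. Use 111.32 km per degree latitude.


dlat_km = 1.7 * 111.32 = 189.244
dlon_km = 0.3 * 111.32 * cos(45) ≈ 23.615
dist = sqrt(189.244^2 + 23.615^2) ≈ 190.7 km

190.7 km


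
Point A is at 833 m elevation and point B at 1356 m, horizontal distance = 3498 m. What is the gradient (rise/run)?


gradient = (1356 - 833) / 3498 = 523 / 3498 = 0.1495

0.1495


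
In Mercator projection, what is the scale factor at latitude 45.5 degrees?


SF = 1 / cos(45.5) = 1 / 0.700909 = 1.427

1.427


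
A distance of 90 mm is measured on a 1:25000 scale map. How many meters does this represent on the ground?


ground = 90 mm * 25000 / 1000 = 2250.0 m

2250.0 m


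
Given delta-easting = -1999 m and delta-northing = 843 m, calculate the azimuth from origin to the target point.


az = atan2(-1999, 843) = -67.1 deg
adjusted to 0-360: 292.9 degrees

292.9 degrees


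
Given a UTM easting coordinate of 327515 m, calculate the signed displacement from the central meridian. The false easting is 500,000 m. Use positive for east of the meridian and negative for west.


displacement = 327515 - 500000 = -172485 m

-172485 m


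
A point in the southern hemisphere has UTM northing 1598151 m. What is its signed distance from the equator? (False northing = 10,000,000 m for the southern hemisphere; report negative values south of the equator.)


For southern: actual = 1598151 - 10000000 = -8401849 m

-8401849 m


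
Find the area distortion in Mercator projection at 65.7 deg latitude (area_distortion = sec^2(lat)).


area_distortion = 1/cos^2(65.7) = 5.905

5.905


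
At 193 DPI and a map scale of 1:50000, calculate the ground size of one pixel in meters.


pixel_cm = 2.54 / 193 ≈ 0.013161 cm
ground = pixel_cm * 50000 / 100 = 2.54 * 50000 / (193 * 100) = 127000 / 19300 ≈ 6.58 m

6.58 m


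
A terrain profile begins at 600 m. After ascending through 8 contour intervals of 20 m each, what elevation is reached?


elevation = 600 + 8 * 20 = 760 m

760 m


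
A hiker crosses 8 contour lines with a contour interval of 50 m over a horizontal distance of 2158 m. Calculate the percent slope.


elevation change = 8 * 50 = 400 m
slope = 400 / 2158 * 100 = 18.5%

18.5%


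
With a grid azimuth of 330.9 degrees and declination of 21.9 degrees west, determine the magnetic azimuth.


magnetic azimuth = grid azimuth - declination (east +ve)
mag_az = 330.9 - -21.9 = 352.8 degrees

352.8 degrees


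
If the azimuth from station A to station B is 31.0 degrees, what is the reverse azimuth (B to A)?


back azimuth = (31.0 + 180) mod 360 = 211.0 degrees

211.0 degrees


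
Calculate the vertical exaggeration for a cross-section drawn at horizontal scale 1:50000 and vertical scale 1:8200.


VE = horizontal_scale / vertical_scale = 50000 / 8200 ≈ 6.1

6.1x


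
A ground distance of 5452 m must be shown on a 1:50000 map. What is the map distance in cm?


map_cm = 5452 * 100 / 50000 = 10.904 cm ≈ 10.9 cm

10.9 cm


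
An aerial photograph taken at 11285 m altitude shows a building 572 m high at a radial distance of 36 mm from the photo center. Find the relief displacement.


d = h * r / H = 572 * 36 / 11285 = 1.82 mm

1.82 mm


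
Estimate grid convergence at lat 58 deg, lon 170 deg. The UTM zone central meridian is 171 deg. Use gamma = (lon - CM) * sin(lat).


gamma = (170 - 171) * sin(58) = -1 * 0.848048 = -0.848 degrees

-0.848 degrees


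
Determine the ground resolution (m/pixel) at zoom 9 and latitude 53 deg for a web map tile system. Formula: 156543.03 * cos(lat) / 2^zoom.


res = 156543.03 * cos(53) / 2^9 = 156543.03 * 0.60181502 / 512 = 184.0 m/pixel

184.0 m/pixel


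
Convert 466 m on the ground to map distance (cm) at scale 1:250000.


map_cm = 466 * 100 / 250000 = 0.1864 cm ≈ 0.19 cm

0.19 cm


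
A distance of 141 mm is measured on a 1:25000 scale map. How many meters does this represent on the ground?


ground = 141 mm * 25000 / 1000 = 3525.0 m

3525.0 m


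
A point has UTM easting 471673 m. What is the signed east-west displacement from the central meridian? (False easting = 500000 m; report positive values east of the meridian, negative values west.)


displacement = 471673 - 500000 = -28327 m

-28327 m


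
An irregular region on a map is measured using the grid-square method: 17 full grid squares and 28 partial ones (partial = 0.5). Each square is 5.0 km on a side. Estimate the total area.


effective squares = 17 + 28 * 0.5 = 31.0
area = 31.0 * 25.0 = 775.0 km^2

775.0 km^2


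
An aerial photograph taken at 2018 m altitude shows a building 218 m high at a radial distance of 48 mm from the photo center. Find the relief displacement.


d = h * r / H = 218 * 48 / 2018 = 5.19 mm

5.19 mm


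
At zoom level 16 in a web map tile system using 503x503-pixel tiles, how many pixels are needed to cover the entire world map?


tiles per axis = 2^16 = 65536
total tiles = 65536^2 = 4294967296
pixels per axis = 65536 * 503 = 32964608
total pixels = 32964608^2 = 1086665380593664

1086665380593664 pixels


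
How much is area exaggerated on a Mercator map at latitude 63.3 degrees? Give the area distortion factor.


area_distortion = 1/cos^2(63.3) = 4.953

4.953


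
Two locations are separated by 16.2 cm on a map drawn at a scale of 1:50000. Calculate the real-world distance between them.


ground = 16.2 cm * 50000 / 100 = 8100.0 m = 8.1 km

8.1 km


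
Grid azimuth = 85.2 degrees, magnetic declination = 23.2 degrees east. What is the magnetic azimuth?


magnetic azimuth = grid azimuth - declination (east +ve)
mag_az = 85.2 - 23.2 = 62.0 degrees

62.0 degrees


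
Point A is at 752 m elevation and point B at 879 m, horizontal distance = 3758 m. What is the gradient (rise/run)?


gradient = (879 - 752) / 3758 = 127 / 3758 = 0.0338

0.0338


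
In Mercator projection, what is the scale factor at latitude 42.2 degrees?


SF = 1 / cos(42.2) = 1 / 0.740805 = 1.35

1.35


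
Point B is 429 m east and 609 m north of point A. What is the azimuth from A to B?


az = atan2(429, 609) = 35.2 deg
adjusted to 0-360: 35.2 degrees

35.2 degrees


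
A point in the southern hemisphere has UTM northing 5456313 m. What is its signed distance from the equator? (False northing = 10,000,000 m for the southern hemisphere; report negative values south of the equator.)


For southern: actual = 5456313 - 10000000 = -4543687 m

-4543687 m


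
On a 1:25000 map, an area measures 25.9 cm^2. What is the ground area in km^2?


ground_area = 25.9 * (25000/100)^2 = 1618750.0 m^2 = 1.61875 km^2 ≈ 1.619 km^2

1.619 km^2


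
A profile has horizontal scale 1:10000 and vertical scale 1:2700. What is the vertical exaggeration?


VE = horizontal_scale / vertical_scale = 10000 / 2700 ≈ 3.7

3.7x


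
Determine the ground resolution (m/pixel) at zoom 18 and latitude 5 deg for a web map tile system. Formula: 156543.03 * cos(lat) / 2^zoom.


res = 156543.03 * cos(5) / 2^18 = 156543.03 * 0.9961947 / 262144 = 0.59 m/pixel

0.59 m/pixel


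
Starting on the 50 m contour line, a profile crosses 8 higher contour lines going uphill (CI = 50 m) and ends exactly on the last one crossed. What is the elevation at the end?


elevation = 50 + 8 * 50 = 450 m

450 m


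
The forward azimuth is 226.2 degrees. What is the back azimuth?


back azimuth = (226.2 + 180) mod 360 = 46.2 degrees

46.2 degrees


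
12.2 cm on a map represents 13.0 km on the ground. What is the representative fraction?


ground = 13.0 km = 1300000 cm; RF denominator = ground / map = 1300000 / 12.2 ≈ 106557; RF = 1:106557

1:106557


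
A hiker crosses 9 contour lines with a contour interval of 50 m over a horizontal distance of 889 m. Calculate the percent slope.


elevation change = 9 * 50 = 450 m
slope = 450 / 889 * 100 = 50.6%

50.6%


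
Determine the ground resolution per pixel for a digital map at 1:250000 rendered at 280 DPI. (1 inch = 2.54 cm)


pixel_cm = 2.54 / 280 ≈ 0.009071 cm
ground = pixel_cm * 250000 / 100 = 2.54 * 250000 / (280 * 100) = 635000 / 28000 ≈ 22.68 m

22.68 m


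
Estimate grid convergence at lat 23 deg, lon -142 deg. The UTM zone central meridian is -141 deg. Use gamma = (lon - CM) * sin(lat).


gamma = (-142 - -141) * sin(23) = -1 * 0.390731 = -0.391 degrees

-0.391 degrees


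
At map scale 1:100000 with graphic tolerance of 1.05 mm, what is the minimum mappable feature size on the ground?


ground = 1.05 mm * 100000 / 1000 = 105.0 m

105.0 m


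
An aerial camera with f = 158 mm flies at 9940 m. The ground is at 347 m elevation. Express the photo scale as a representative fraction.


scale = f / (H - h) = 158 mm / 9593 m = 158 / 9593000 = 1:60715

1:60715


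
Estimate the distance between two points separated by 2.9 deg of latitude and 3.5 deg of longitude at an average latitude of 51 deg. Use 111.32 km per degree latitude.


dlat_km = 2.9 * 111.32 = 322.828
dlon_km = 3.5 * 111.32 * cos(51) ≈ 245.196
dist = sqrt(322.828^2 + 245.196^2) ≈ 405.4 km

405.4 km


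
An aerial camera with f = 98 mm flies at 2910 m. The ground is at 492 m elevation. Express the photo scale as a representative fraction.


scale = f / (H - h) = 98 mm / 2418 m = 98 / 2418000 = 1:24673

1:24673


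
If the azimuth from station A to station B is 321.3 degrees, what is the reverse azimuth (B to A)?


back azimuth = (321.3 + 180) mod 360 = 141.3 degrees

141.3 degrees


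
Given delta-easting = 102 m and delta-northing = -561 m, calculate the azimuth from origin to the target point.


az = atan2(102, -561) = 169.7 deg
adjusted to 0-360: 169.7 degrees

169.7 degrees


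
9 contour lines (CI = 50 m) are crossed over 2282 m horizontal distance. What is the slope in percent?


elevation change = 9 * 50 = 450 m
slope = 450 / 2282 * 100 = 19.7%

19.7%


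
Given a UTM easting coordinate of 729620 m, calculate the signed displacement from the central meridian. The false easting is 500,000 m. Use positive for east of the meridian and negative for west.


displacement = 729620 - 500000 = 229620 m

229620 m


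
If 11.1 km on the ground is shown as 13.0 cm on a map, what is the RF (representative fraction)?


ground = 11.1 km = 1110000 cm; RF denominator = ground / map = 1110000 / 13.0 ≈ 85385; RF = 1:85385

1:85385


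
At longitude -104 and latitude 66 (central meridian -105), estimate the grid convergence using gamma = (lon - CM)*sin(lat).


gamma = (-104 - -105) * sin(66) = 1 * 0.913545 = 0.914 degrees

0.914 degrees


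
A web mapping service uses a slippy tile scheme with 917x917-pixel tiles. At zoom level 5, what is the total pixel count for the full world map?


tiles per axis = 2^5 = 32
total tiles = 32^2 = 1024
pixels per axis = 32 * 917 = 29344
total pixels = 29344^2 = 861070336

861070336 pixels


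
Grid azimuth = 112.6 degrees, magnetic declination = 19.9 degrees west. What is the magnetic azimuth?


magnetic azimuth = grid azimuth - declination (east +ve)
mag_az = 112.6 - -19.9 = 132.5 degrees

132.5 degrees


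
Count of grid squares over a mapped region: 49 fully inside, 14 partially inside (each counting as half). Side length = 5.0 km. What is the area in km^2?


effective squares = 49 + 14 * 0.5 = 56.0
area = 56.0 * 25.0 = 1400.0 km^2

1400.0 km^2


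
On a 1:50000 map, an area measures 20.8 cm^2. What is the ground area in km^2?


ground_area = 20.8 * (50000/100)^2 = 5200000.0 m^2 = 5.2 km^2

5.2 km^2


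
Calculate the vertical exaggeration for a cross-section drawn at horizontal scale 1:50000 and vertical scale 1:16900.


VE = horizontal_scale / vertical_scale = 50000 / 16900 ≈ 3.0

3.0x


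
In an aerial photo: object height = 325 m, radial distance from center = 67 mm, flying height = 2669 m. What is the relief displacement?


d = h * r / H = 325 * 67 / 2669 = 8.16 mm

8.16 mm


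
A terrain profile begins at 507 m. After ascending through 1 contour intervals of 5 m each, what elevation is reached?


elevation = 507 + 1 * 5 = 512 m

512 m


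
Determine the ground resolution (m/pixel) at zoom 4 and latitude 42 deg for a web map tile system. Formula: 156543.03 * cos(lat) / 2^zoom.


res = 156543.03 * cos(42) / 2^4 = 156543.03 * 0.74314483 / 16 = 7270.88 m/pixel

7270.88 m/pixel


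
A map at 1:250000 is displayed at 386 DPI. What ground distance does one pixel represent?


pixel_cm = 2.54 / 386 ≈ 0.00658 cm
ground = pixel_cm * 250000 / 100 = 2.54 * 250000 / (386 * 100) = 635000 / 38600 ≈ 16.45 m

16.45 m


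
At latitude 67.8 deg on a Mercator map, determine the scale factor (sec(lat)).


SF = 1 / cos(67.8) = 1 / 0.377841 = 2.647

2.647


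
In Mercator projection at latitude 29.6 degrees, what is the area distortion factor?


area_distortion = 1/cos^2(29.6) = 1.323

1.323


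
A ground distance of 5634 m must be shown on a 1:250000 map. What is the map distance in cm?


map_cm = 5634 * 100 / 250000 = 2.2536 cm ≈ 2.25 cm

2.25 cm


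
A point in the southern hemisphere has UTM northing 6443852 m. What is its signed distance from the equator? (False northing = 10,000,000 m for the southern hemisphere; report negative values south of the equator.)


For southern: actual = 6443852 - 10000000 = -3556148 m

-3556148 m


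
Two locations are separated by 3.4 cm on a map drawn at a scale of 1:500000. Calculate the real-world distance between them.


ground = 3.4 cm * 500000 / 100 = 17000.0 m = 17.0 km

17.0 km


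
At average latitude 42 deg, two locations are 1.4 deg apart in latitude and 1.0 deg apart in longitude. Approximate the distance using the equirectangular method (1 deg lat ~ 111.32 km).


dlat_km = 1.4 * 111.32 = 155.848
dlon_km = 1.0 * 111.32 * cos(42) ≈ 82.727
dist = sqrt(155.848^2 + 82.727^2) ≈ 176.4 km

176.4 km


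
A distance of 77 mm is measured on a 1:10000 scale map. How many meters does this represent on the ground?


ground = 77 mm * 10000 / 1000 = 770.0 m

770.0 m


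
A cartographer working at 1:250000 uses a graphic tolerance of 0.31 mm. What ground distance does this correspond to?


ground = 0.31 mm * 250000 / 1000 = 77.5 m

77.5 m


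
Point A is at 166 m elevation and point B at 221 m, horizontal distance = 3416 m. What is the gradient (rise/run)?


gradient = (221 - 166) / 3416 = 55 / 3416 = 0.0161

0.0161


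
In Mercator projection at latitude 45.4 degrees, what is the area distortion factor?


area_distortion = 1/cos^2(45.4) = 2.028

2.028


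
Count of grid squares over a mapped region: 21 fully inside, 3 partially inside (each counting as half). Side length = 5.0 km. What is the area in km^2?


effective squares = 21 + 3 * 0.5 = 22.5
area = 22.5 * 25.0 = 562.5 km^2

562.5 km^2


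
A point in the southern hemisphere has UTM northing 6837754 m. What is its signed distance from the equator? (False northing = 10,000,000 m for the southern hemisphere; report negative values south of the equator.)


For southern: actual = 6837754 - 10000000 = -3162246 m

-3162246 m


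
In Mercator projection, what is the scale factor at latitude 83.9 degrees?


SF = 1 / cos(83.9) = 1 / 0.106264 = 9.411

9.411


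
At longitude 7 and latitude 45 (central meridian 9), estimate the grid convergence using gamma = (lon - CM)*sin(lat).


gamma = (7 - 9) * sin(45) = -2 * 0.707107 = -1.414 degrees

-1.414 degrees


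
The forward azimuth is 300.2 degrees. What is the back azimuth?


back azimuth = (300.2 + 180) mod 360 = 120.2 degrees

120.2 degrees


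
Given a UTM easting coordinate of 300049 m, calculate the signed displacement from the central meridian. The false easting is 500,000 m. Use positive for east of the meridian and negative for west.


displacement = 300049 - 500000 = -199951 m

-199951 m


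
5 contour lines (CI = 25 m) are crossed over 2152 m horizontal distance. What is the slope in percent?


elevation change = 5 * 25 = 125 m
slope = 125 / 2152 * 100 = 5.8%

5.8%


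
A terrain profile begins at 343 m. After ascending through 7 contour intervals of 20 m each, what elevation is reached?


elevation = 343 + 7 * 20 = 483 m

483 m


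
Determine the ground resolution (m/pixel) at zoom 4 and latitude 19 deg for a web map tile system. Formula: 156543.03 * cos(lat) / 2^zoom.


res = 156543.03 * cos(19) / 2^4 = 156543.03 * 0.94551858 / 16 = 9250.9 m/pixel

9250.9 m/pixel


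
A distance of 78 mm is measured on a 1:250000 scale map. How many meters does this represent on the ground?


ground = 78 mm * 250000 / 1000 = 19500.0 m

19500.0 m


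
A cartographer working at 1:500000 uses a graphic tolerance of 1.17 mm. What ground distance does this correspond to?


ground = 1.17 mm * 500000 / 1000 = 585.0 m

585.0 m


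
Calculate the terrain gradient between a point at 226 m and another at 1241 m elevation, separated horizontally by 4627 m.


gradient = (1241 - 226) / 4627 = 1015 / 4627 = 0.2194

0.2194


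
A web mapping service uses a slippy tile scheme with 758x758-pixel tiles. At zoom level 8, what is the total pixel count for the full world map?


tiles per axis = 2^8 = 256
total tiles = 256^2 = 65536
pixels per axis = 256 * 758 = 194048
total pixels = 194048^2 = 37654626304

37654626304 pixels


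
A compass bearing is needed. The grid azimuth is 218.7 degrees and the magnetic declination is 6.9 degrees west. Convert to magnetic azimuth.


magnetic azimuth = grid azimuth - declination (east +ve)
mag_az = 218.7 - -6.9 = 225.6 degrees

225.6 degrees


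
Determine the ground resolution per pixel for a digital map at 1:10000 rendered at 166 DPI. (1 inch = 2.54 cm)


pixel_cm = 2.54 / 166 ≈ 0.015301 cm
ground = pixel_cm * 10000 / 100 = 2.54 * 10000 / (166 * 100) = 25400 / 16600 ≈ 1.53 m

1.53 m


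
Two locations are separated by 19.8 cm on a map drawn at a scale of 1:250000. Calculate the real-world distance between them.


ground = 19.8 cm * 250000 / 100 = 49500.0 m = 49.5 km

49.5 km


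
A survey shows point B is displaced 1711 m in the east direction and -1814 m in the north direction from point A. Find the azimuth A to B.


az = atan2(1711, -1814) = 136.7 deg
adjusted to 0-360: 136.7 degrees

136.7 degrees


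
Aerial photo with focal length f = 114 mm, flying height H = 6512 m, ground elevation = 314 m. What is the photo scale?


scale = f / (H - h) = 114 mm / 6198 m = 114 / 6198000 = 1:54368

1:54368


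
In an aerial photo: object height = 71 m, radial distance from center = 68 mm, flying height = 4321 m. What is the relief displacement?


d = h * r / H = 71 * 68 / 4321 = 1.12 mm

1.12 mm


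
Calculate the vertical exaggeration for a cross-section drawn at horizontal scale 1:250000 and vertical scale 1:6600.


VE = horizontal_scale / vertical_scale = 250000 / 6600 ≈ 37.9

37.9x


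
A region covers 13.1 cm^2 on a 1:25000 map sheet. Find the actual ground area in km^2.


ground_area = 13.1 * (25000/100)^2 = 818750.0 m^2 = 0.81875 km^2 ≈ 0.819 km^2

0.819 km^2


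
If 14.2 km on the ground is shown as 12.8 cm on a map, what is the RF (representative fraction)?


ground = 14.2 km = 1420000 cm; RF denominator = ground / map = 1420000 / 12.8 ≈ 110938; RF = 1:110938

1:110938


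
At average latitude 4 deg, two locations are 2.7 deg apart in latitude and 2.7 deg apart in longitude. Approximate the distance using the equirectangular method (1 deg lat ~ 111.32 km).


dlat_km = 2.7 * 111.32 = 300.564
dlon_km = 2.7 * 111.32 * cos(4) ≈ 299.832
dist = sqrt(300.564^2 + 299.832^2) ≈ 424.5 km

424.5 km


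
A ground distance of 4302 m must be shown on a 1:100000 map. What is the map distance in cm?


map_cm = 4302 * 100 / 100000 = 4.302 cm ≈ 4.3 cm

4.3 cm


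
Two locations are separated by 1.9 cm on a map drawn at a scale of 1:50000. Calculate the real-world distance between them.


ground = 1.9 cm * 50000 / 100 = 950.0 m

950.0 m


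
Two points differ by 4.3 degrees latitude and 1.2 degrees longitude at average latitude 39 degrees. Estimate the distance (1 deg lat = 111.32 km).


dlat_km = 4.3 * 111.32 = 478.676
dlon_km = 1.2 * 111.32 * cos(39) ≈ 103.814
dist = sqrt(478.676^2 + 103.814^2) ≈ 489.8 km

489.8 km


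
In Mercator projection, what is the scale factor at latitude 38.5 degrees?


SF = 1 / cos(38.5) = 1 / 0.782608 = 1.278

1.278


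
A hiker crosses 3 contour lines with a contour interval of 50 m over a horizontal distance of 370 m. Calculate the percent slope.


elevation change = 3 * 50 = 150 m
slope = 150 / 370 * 100 = 40.5%

40.5%


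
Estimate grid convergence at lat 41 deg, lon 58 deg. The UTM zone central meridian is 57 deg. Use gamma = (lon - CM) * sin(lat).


gamma = (58 - 57) * sin(41) = 1 * 0.656059 = 0.656 degrees

0.656 degrees


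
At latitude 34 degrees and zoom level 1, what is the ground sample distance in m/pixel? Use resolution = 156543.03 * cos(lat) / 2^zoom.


res = 156543.03 * cos(34) / 2^1 = 156543.03 * 0.82903757 / 2 = 64890.03 m/pixel

64890.03 m/pixel


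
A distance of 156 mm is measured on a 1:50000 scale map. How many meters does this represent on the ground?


ground = 156 mm * 50000 / 1000 = 7800.0 m

7800.0 m


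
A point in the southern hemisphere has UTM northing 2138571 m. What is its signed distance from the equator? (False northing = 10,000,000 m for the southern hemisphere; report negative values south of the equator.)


For southern: actual = 2138571 - 10000000 = -7861429 m

-7861429 m


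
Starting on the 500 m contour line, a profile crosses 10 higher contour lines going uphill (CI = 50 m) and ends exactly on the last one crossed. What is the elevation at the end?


elevation = 500 + 10 * 50 = 1000 m

1000 m


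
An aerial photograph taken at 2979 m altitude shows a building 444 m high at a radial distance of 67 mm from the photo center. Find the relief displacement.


d = h * r / H = 444 * 67 / 2979 = 9.99 mm

9.99 mm


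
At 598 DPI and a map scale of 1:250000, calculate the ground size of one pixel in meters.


pixel_cm = 2.54 / 598 ≈ 0.004247 cm
ground = pixel_cm * 250000 / 100 = 2.54 * 250000 / (598 * 100) = 635000 / 59800 ≈ 10.62 m

10.62 m


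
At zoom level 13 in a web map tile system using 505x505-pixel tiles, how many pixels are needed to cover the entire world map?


tiles per axis = 2^13 = 8192
total tiles = 8192^2 = 67108864
pixels per axis = 8192 * 505 = 4136960
total pixels = 4136960^2 = 17114438041600

17114438041600 pixels


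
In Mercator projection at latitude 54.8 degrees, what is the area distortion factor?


area_distortion = 1/cos^2(54.8) = 3.01

3.01


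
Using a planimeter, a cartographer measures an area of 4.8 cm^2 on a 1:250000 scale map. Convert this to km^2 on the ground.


ground_area = 4.8 * (250000/100)^2 = 30000000.0 m^2 = 30.0 km^2

30.0 km^2


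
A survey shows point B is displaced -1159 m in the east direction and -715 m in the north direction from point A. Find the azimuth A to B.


az = atan2(-1159, -715) = -121.7 deg
adjusted to 0-360: 238.3 degrees

238.3 degrees


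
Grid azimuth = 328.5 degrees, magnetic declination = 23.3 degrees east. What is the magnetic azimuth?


magnetic azimuth = grid azimuth - declination (east +ve)
mag_az = 328.5 - 23.3 = 305.2 degrees

305.2 degrees


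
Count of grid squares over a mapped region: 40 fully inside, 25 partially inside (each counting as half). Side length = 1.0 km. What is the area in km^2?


effective squares = 40 + 25 * 0.5 = 52.5
area = 52.5 * 1.0 = 52.5 km^2

52.5 km^2


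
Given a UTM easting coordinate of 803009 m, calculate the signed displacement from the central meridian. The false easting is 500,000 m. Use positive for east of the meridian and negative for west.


displacement = 803009 - 500000 = 303009 m

303009 m


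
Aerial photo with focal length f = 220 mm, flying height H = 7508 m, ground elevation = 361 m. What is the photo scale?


scale = f / (H - h) = 220 mm / 7147 m = 220 / 7147000 = 1:32486

1:32486


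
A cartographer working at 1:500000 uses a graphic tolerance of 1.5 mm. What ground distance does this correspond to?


ground = 1.5 mm * 500000 / 1000 = 750.0 m

750.0 m


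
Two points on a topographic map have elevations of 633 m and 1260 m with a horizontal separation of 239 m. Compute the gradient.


gradient = (1260 - 633) / 239 = 627 / 239 = 2.6234

2.6234


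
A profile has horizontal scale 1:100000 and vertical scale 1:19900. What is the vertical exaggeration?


VE = horizontal_scale / vertical_scale = 100000 / 19900 ≈ 5.0

5.0x


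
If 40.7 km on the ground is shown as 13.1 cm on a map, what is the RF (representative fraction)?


ground = 40.7 km = 4070000 cm; RF denominator = ground / map = 4070000 / 13.1 ≈ 310687; RF = 1:310687

1:310687


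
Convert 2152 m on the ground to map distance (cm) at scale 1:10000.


map_cm = 2152 * 100 / 10000 = 21.52 cm

21.52 cm


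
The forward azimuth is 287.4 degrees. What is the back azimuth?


back azimuth = (287.4 + 180) mod 360 = 107.4 degrees

107.4 degrees


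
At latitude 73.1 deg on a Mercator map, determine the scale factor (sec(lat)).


SF = 1 / cos(73.1) = 1 / 0.290702 = 3.44

3.44


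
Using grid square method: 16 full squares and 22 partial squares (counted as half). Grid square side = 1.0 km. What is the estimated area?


effective squares = 16 + 22 * 0.5 = 27.0
area = 27.0 * 1.0 = 27.0 km^2

27.0 km^2


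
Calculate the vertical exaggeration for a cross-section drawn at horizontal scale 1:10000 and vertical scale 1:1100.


VE = horizontal_scale / vertical_scale = 10000 / 1100 ≈ 9.1

9.1x


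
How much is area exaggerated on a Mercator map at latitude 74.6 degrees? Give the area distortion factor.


area_distortion = 1/cos^2(74.6) = 14.18

14.18


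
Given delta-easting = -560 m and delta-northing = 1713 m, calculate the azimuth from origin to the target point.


az = atan2(-560, 1713) = -18.1 deg
adjusted to 0-360: 341.9 degrees

341.9 degrees


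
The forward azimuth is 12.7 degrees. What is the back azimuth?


back azimuth = (12.7 + 180) mod 360 = 192.7 degrees

192.7 degrees


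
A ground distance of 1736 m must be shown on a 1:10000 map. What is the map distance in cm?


map_cm = 1736 * 100 / 10000 = 17.36 cm

17.36 cm


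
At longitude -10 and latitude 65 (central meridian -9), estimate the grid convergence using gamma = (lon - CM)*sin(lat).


gamma = (-10 - -9) * sin(65) = -1 * 0.906308 = -0.906 degrees

-0.906 degrees


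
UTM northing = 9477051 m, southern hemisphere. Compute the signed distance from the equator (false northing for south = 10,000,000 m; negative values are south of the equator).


For southern: actual = 9477051 - 10000000 = -522949 m

-522949 m


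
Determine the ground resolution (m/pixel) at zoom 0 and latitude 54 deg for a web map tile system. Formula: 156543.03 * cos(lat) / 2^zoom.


res = 156543.03 * cos(54) / 2^0 = 156543.03 * 0.58778525 / 1 = 92013.68 m/pixel

92013.68 m/pixel


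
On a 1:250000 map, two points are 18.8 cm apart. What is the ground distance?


ground = 18.8 cm * 250000 / 100 = 47000.0 m = 47.0 km

47.0 km


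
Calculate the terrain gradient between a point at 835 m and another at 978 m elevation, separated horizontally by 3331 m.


gradient = (978 - 835) / 3331 = 143 / 3331 = 0.0429

0.0429


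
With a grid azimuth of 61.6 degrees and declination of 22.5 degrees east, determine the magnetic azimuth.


magnetic azimuth = grid azimuth - declination (east +ve)
mag_az = 61.6 - 22.5 = 39.1 degrees

39.1 degrees


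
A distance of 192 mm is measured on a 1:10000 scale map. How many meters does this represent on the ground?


ground = 192 mm * 10000 / 1000 = 1920.0 m

1920.0 m


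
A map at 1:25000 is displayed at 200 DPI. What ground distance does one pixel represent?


pixel_cm = 2.54 / 200 = 0.0127 cm
ground = pixel_cm * 25000 / 100 = 2.54 * 25000 / (200 * 100) = 63500 / 20000 ≈ 3.18 m

3.18 m


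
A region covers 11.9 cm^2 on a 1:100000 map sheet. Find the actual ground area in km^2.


ground_area = 11.9 * (100000/100)^2 = 11900000.0 m^2 = 11.9 km^2

11.9 km^2


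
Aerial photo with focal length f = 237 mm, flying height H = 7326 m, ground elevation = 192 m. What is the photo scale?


scale = f / (H - h) = 237 mm / 7134 m = 237 / 7134000 = 1:30101

1:30101


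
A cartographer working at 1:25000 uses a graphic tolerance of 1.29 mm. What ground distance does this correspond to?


ground = 1.29 mm * 25000 / 1000 = 32.25 m

32.25 m


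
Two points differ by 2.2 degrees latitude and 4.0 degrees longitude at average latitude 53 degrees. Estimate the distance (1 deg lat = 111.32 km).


dlat_km = 2.2 * 111.32 = 244.904
dlon_km = 4.0 * 111.32 * cos(53) ≈ 267.976
dist = sqrt(244.904^2 + 267.976^2) ≈ 363.0 km

363.0 km


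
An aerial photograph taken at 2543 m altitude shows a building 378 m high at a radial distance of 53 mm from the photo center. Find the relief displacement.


d = h * r / H = 378 * 53 / 2543 = 7.88 mm

7.88 mm


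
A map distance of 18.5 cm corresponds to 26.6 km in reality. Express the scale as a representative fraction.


ground = 26.6 km = 2660000 cm; RF denominator = ground / map = 2660000 / 18.5 ≈ 143784; RF = 1:143784

1:143784


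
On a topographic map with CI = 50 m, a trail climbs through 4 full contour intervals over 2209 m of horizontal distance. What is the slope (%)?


elevation change = 4 * 50 = 200 m
slope = 200 / 2209 * 100 = 9.1%

9.1%
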